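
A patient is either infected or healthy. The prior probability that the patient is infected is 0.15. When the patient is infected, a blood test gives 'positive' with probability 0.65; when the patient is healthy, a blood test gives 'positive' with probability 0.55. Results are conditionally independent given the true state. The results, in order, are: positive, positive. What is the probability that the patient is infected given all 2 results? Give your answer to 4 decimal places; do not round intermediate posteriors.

After 'positive': P(infected) = 0.65·0.1500 / (0.65·0.1500 + 0.55·0.8500) ≈ 0.1726
After 'positive': P(infected) = 0.65·0.1726 / (0.65·0.1726 + 0.55·0.8274) ≈ 0.1977

0.1977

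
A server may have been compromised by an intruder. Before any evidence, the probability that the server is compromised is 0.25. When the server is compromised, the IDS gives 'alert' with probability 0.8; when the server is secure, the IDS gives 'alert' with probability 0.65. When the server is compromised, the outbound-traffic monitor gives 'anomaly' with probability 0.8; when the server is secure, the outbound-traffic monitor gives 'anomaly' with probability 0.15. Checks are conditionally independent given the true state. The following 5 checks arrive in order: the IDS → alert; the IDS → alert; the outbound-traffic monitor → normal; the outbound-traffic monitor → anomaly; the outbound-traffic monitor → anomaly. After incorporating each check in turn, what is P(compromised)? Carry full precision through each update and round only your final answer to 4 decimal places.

After the IDS='alert': P(compromised) = 0.8·0.2500 / (0.8·0.2500 + 0.65·0.7500) ≈ 0.2909
After the IDS='alert': P(compromised) = 0.8·0.2909 / (0.8·0.2909 + 0.65·0.7091) ≈ 0.3355
After the outbound-traffic monitor='normal': P(compromised) = 0.2·0.3355 / (0.2·0.3355 + 0.85·0.6645) ≈ 0.1062
After the outbound-traffic monitor='anomaly': P(compromised) = 0.8·0.1062 / (0.8·0.1062 + 0.15·0.8938) ≈ 0.3879
After the outbound-traffic monitor='anomaly': P(compromised) = 0.8·0.3879 / (0.8·0.3879 + 0.15·0.6121) ≈ 0.7717

0.7717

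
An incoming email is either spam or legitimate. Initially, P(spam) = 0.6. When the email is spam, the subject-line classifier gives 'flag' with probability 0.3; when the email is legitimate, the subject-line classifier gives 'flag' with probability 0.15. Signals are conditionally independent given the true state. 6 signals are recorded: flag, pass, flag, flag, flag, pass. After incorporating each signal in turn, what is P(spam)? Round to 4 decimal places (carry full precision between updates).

After 'flag': P(spam) = 0.3·0.6000 / (0.3·0.6000 + 0.15·0.4000) ≈ 0.7500
After 'pass': P(spam) = 0.7·0.7500 / (0.7·0.7500 + 0.85·0.2500) ≈ 0.7119
After 'flag': P(spam) = 0.3·0.7119 / (0.3·0.7119 + 0.15·0.2881) ≈ 0.8317
After 'flag': P(spam) = 0.3·0.8317 / (0.3·0.8317 + 0.15·0.1683) ≈ 0.9081
After 'flag': P(spam) = 0.3·0.9081 / (0.3·0.9081 + 0.15·0.0919) ≈ 0.9518
After 'pass': P(spam) = 0.7·0.9518 / (0.7·0.9518 + 0.85·0.0482) ≈ 0.9421

0.9421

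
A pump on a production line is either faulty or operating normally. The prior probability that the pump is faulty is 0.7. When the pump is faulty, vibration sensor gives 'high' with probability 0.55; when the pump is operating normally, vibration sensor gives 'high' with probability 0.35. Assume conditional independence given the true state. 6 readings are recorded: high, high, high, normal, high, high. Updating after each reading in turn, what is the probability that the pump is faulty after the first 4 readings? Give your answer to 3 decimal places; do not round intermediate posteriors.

0.862

After 'high': P(faulty) = 0.55·0.7000 / (0.55·0.7000 + 0.35·0.3000) ≈ 0.7857
After 'high': P(faulty) = 0.55·0.7857 / (0.55·0.7857 + 0.35·0.2143) ≈ 0.8521
After 'high': P(faulty) = 0.55·0.8521 / (0.55·0.8521 + 0.35·0.1479) ≈ 0.9005
After 'normal': P(faulty) = 0.45·0.9005 / (0.45·0.9005 + 0.65·0.0995) ≈ 0.8624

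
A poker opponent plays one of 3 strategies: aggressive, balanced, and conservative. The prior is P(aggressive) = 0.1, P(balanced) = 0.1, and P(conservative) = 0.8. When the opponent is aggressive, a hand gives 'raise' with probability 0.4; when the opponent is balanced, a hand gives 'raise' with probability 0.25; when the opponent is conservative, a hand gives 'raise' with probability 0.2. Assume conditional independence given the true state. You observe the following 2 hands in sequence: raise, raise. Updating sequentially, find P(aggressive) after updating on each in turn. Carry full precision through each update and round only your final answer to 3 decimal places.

After 'raise': normaliser = 0.4·0.1000 + 0.25·0.1000 + 0.2·0.8000; P(aggressive) ≈ 0.1778, P(balanced) ≈ 0.1111, P(conservative) ≈ 0.7111
After 'raise': normaliser = 0.4·0.1778 + 0.25·0.1111 + 0.2·0.7111; P(aggressive) ≈ 0.2949, P(balanced) ≈ 0.1152, P(conservative) ≈ 0.5899

0.295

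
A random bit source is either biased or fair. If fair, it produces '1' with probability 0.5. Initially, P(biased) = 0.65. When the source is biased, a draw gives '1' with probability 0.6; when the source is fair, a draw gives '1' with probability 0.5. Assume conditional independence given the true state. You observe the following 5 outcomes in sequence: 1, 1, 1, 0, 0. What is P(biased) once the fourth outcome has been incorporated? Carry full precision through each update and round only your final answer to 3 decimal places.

Each posterior becomes the prior for the next update.
After '1': P(biased) = 0.6·0.6500 / (0.6·0.6500 + 0.5·0.3500) ≈ 0.6903
After '1': P(biased) = 0.6·0.6903 / (0.6·0.6903 + 0.5·0.3097) ≈ 0.7278
After '1': P(biased) = 0.6·0.7278 / (0.6·0.7278 + 0.5·0.2722) ≈ 0.7624
After '0': P(biased) = 0.4·0.7624 / (0.4·0.7624 + 0.5·0.2376) ≈ 0.7197

0.720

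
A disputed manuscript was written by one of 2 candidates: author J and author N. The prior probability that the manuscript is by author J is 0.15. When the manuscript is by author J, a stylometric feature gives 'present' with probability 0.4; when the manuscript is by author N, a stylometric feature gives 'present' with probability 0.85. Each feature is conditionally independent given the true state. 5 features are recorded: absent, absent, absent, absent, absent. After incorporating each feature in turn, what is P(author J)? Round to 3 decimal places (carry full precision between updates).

Apply Bayes' rule sequentially, carrying P(author J) forward.
After 'absent': P(author J) = 0.6·0.1500 / (0.6·0.1500 + 0.15·0.8500) ≈ 0.4138
After 'absent': P(author J) = 0.6·0.4138 / (0.6·0.4138 + 0.15·0.5862) ≈ 0.7385
After 'absent': P(author J) = 0.6·0.7385 / (0.6·0.7385 + 0.15·0.2615) ≈ 0.9187
After 'absent': P(author J) = 0.6·0.9187 / (0.6·0.9187 + 0.15·0.0813) ≈ 0.9783
After 'absent': P(author J) = 0.6·0.9783 / (0.6·0.9783 + 0.15·0.0217) ≈ 0.9945

0.994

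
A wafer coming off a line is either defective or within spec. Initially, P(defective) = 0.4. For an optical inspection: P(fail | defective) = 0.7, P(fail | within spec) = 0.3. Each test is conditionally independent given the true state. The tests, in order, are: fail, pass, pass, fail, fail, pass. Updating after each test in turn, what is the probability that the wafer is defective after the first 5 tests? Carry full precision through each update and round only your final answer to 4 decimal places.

0.6087

After 'fail': P(defective) = 0.7·0.4000 / (0.7·0.4000 + 0.3·0.6000) ≈ 0.6087
After 'pass': P(defective) = 0.3·0.6087 / (0.3·0.6087 + 0.7·0.3913) ≈ 0.4000
After 'pass': P(defective) = 0.3·0.4000 / (0.3·0.4000 + 0.7·0.6000) ≈ 0.2222
After 'fail': P(defective) = 0.7·0.2222 / (0.7·0.2222 + 0.3·0.7778) ≈ 0.4000
After 'fail': P(defective) = 0.7·0.4000 / (0.7·0.4000 + 0.3·0.6000) ≈ 0.6087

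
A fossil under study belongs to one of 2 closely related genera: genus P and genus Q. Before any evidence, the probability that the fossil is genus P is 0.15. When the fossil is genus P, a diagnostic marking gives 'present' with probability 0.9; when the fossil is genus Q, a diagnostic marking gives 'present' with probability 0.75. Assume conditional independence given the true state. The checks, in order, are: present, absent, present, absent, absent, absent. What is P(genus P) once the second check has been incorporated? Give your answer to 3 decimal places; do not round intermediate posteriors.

After 'present': P(genus P) = 0.9·0.1500 / (0.9·0.1500 + 0.75·0.8500) ≈ 0.1748
After 'absent': P(genus P) = 0.1·0.1748 / (0.1·0.1748 + 0.25·0.8252) ≈ 0.0781

0.078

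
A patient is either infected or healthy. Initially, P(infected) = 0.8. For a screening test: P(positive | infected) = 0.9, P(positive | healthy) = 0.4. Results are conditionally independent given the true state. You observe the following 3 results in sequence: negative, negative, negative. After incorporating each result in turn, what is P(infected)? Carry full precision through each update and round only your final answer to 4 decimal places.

0.0182

After 'negative': P(infected) = 0.1·0.8000 / (0.1·0.8000 + 0.6·0.2000) ≈ 0.4000
After 'negative': P(infected) = 0.1·0.4000 / (0.1·0.4000 + 0.6·0.6000) ≈ 0.1000
After 'negative': P(infected) = 0.1·0.1000 / (0.1·0.1000 + 0.6·0.9000) ≈ 0.0182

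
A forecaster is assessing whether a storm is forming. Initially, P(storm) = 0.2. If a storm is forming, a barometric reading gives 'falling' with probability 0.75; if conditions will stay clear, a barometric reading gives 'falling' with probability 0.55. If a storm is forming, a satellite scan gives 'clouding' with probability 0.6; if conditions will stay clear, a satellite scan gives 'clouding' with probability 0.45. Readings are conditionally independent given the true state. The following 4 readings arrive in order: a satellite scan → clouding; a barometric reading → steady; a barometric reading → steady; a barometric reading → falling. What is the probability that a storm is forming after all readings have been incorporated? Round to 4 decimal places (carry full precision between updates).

After a satellite scan='clouding': P(storm) = 0.6·0.2000 / (0.6·0.2000 + 0.45·0.8000) ≈ 0.2500
After a barometric reading='steady': P(storm) = 0.25·0.2500 / (0.25·0.2500 + 0.45·0.7500) ≈ 0.1562
After a barometric reading='steady': P(storm) = 0.25·0.1562 / (0.25·0.1562 + 0.45·0.8438) ≈ 0.0933
After a barometric reading='falling': P(storm) = 0.75·0.0933 / (0.75·0.0933 + 0.55·0.9067) ≈ 0.1230

0.1230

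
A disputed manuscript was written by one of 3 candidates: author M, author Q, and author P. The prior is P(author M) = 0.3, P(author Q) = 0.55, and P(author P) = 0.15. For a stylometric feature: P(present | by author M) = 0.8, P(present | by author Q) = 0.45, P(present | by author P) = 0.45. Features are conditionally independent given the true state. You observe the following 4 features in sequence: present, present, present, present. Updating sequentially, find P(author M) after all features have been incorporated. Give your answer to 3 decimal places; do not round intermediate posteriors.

After 'present': normaliser = 0.8·0.3000 + 0.45·0.5500 + 0.45·0.1500; P(author M) ≈ 0.4324, P(author Q) ≈ 0.4459, P(author P) ≈ 0.1216
After 'present': normaliser = 0.8·0.4324 + 0.45·0.4459 + 0.45·0.1216; P(author M) ≈ 0.5753, P(author Q) ≈ 0.3337, P(author P) ≈ 0.0910
After 'present': normaliser = 0.8·0.5753 + 0.45·0.3337 + 0.45·0.0910; P(author M) ≈ 0.7066, P(author Q) ≈ 0.2306, P(author P) ≈ 0.0629
After 'present': normaliser = 0.8·0.7066 + 0.45·0.2306 + 0.45·0.0629; P(author M) ≈ 0.8106, P(author Q) ≈ 0.1488, P(author P) ≈ 0.0406

0.811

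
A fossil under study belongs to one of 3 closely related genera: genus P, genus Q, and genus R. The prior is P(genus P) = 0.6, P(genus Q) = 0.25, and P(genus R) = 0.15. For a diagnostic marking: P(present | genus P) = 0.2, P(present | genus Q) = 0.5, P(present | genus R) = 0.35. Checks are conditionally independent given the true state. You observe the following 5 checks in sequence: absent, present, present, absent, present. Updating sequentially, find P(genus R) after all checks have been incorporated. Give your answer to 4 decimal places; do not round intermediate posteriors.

0.1998

Each posterior becomes the prior for the next update.
After 'absent': normaliser = 0.8·0.6000 + 0.5·0.2500 + 0.65·0.1500; P(genus P) ≈ 0.6833, P(genus Q) ≈ 0.1779, P(genus R) ≈ 0.1388
After 'present': normaliser = 0.2·0.6833 + 0.5·0.1779 + 0.35·0.1388; P(genus P) ≈ 0.4984, P(genus Q) ≈ 0.3245, P(genus R) ≈ 0.1772
After 'present': normaliser = 0.2·0.4984 + 0.5·0.3245 + 0.35·0.1772; P(genus P) ≈ 0.3077, P(genus Q) ≈ 0.5009, P(genus R) ≈ 0.1914
After 'absent': normaliser = 0.8·0.3077 + 0.5·0.5009 + 0.65·0.1914; P(genus P) ≈ 0.3964, P(genus Q) ≈ 0.4032, P(genus R) ≈ 0.2004
After 'present': normaliser = 0.2·0.3964 + 0.5·0.4032 + 0.35·0.2004; P(genus P) ≈ 0.2259, P(genus Q) ≈ 0.5744, P(genus R) ≈ 0.1998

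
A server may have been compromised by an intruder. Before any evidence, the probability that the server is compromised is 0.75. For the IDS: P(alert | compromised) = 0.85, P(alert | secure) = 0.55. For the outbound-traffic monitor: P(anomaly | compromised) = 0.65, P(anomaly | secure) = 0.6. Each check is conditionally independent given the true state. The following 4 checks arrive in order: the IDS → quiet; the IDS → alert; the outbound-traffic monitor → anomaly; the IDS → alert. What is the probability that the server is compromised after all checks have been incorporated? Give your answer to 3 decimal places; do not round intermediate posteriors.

0.721

After the IDS='quiet': P(compromised) = 0.15·0.7500 / (0.15·0.7500 + 0.45·0.2500) ≈ 0.5000
After the IDS='alert': P(compromised) = 0.85·0.5000 / (0.85·0.5000 + 0.55·0.5000) ≈ 0.6071
After the outbound-traffic monitor='anomaly': P(compromised) = 0.65·0.6071 / (0.65·0.6071 + 0.6·0.3929) ≈ 0.6261
After the IDS='alert': P(compromised) = 0.85·0.6261 / (0.85·0.6261 + 0.55·0.3739) ≈ 0.7213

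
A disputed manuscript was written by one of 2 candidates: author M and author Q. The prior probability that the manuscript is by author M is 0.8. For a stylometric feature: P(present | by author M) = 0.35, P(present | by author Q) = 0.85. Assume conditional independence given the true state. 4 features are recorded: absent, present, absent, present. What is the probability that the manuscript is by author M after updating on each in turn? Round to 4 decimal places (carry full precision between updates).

After 'absent': P(author M) = 0.65·0.8000 / (0.65·0.8000 + 0.15·0.2000) ≈ 0.9455
After 'present': P(author M) = 0.35·0.9455 / (0.35·0.9455 + 0.85·0.0545) ≈ 0.8771
After 'absent': P(author M) = 0.65·0.8771 / (0.65·0.8771 + 0.15·0.1229) ≈ 0.9687
After 'present': P(author M) = 0.35·0.9687 / (0.35·0.9687 + 0.85·0.0313) ≈ 0.9272

0.9272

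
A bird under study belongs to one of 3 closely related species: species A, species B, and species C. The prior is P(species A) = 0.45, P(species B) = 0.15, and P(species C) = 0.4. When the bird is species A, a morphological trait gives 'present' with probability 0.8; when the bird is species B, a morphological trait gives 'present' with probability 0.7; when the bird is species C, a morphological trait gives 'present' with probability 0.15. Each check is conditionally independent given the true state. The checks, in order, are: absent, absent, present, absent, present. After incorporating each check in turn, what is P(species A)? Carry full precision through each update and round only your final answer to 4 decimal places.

0.2347

Each posterior becomes the prior for the next update.
After 'absent': normaliser = 0.2·0.4500 + 0.3·0.1500 + 0.85·0.4000; P(species A) ≈ 0.1895, P(species B) ≈ 0.0947, P(species C) ≈ 0.7158
After 'absent': normaliser = 0.2·0.1895 + 0.3·0.0947 + 0.85·0.7158; P(species A) ≈ 0.0562, P(species B) ≈ 0.0421, P(species C) ≈ 0.9017
After 'present': normaliser = 0.8·0.0562 + 0.7·0.0421 + 0.15·0.9017; P(species A) ≈ 0.2143, P(species B) ≈ 0.1406, P(species C) ≈ 0.6451
After 'absent': normaliser = 0.2·0.2143 + 0.3·0.1406 + 0.85·0.6451; P(species A) ≈ 0.0677, P(species B) ≈ 0.0666, P(species C) ≈ 0.8657
After 'present': normaliser = 0.8·0.0677 + 0.7·0.0666 + 0.15·0.8657; P(species A) ≈ 0.2347, P(species B) ≈ 0.2022, P(species C) ≈ 0.5631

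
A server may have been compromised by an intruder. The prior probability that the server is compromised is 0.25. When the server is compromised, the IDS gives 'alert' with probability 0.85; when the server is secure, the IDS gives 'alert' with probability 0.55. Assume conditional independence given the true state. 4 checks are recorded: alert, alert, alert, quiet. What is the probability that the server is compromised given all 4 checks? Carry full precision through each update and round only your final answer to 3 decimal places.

Apply Bayes' rule sequentially, carrying P(compromised) forward.
After 'alert': P(compromised) = 0.85·0.2500 / (0.85·0.2500 + 0.55·0.7500) ≈ 0.3400
After 'alert': P(compromised) = 0.85·0.3400 / (0.85·0.3400 + 0.55·0.6600) ≈ 0.4433
After 'alert': P(compromised) = 0.85·0.4433 / (0.85·0.4433 + 0.55·0.5567) ≈ 0.5517
After 'quiet': P(compromised) = 0.15·0.5517 / (0.15·0.5517 + 0.45·0.4483) ≈ 0.2908

0.291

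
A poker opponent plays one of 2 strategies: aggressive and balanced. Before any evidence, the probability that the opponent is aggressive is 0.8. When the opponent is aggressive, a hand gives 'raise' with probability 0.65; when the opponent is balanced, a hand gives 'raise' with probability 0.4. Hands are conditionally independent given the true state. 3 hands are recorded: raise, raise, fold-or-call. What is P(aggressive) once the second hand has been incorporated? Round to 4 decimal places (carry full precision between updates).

0.9135

After 'raise': P(aggressive) = 0.65·0.8000 / (0.65·0.8000 + 0.4·0.2000) ≈ 0.8667
After 'raise': P(aggressive) = 0.65·0.8667 / (0.65·0.8667 + 0.4·0.1333) ≈ 0.9135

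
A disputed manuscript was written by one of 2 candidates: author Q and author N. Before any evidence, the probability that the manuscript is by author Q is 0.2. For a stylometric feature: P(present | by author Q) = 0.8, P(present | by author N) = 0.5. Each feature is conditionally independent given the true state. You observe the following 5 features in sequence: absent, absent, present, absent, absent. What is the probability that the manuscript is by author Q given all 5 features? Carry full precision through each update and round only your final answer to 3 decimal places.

Apply Bayes' rule sequentially, carrying P(author Q) forward.
After 'absent': P(author Q) = 0.2·0.2000 / (0.2·0.2000 + 0.5·0.8000) ≈ 0.0909
After 'absent': P(author Q) = 0.2·0.0909 / (0.2·0.0909 + 0.5·0.9091) ≈ 0.0385
After 'present': P(author Q) = 0.8·0.0385 / (0.8·0.0385 + 0.5·0.9615) ≈ 0.0602
After 'absent': P(author Q) = 0.2·0.0602 / (0.2·0.0602 + 0.5·0.9398) ≈ 0.0250
After 'absent': P(author Q) = 0.2·0.0250 / (0.2·0.0250 + 0.5·0.9750) ≈ 0.0101

0.010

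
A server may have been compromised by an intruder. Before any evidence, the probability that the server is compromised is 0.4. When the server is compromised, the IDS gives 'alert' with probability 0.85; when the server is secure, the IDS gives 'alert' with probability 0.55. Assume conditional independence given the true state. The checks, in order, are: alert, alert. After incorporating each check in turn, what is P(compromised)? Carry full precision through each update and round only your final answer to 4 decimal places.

0.6142

After 'alert': P(compromised) = 0.85·0.4000 / (0.85·0.4000 + 0.55·0.6000) ≈ 0.5075
After 'alert': P(compromised) = 0.85·0.5075 / (0.85·0.5075 + 0.55·0.4925) ≈ 0.6142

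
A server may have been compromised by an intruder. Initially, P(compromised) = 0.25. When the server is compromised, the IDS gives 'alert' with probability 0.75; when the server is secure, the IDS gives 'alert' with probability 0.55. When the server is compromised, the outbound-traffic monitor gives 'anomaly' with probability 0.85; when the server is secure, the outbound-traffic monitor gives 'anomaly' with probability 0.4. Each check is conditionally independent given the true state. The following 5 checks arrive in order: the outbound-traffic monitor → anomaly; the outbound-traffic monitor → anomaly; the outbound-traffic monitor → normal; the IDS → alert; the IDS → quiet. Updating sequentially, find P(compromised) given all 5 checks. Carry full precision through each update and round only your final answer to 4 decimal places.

0.2218

After the outbound-traffic monitor='anomaly': P(compromised) = 0.85·0.2500 / (0.85·0.2500 + 0.4·0.7500) ≈ 0.4146
After the outbound-traffic monitor='anomaly': P(compromised) = 0.85·0.4146 / (0.85·0.4146 + 0.4·0.5854) ≈ 0.6008
After the outbound-traffic monitor='normal': P(compromised) = 0.15·0.6008 / (0.15·0.6008 + 0.6·0.3992) ≈ 0.2734
After the IDS='alert': P(compromised) = 0.75·0.2734 / (0.75·0.2734 + 0.55·0.7266) ≈ 0.3391
After the IDS='quiet': P(compromised) = 0.25·0.3391 / (0.25·0.3391 + 0.45·0.6609) ≈ 0.2218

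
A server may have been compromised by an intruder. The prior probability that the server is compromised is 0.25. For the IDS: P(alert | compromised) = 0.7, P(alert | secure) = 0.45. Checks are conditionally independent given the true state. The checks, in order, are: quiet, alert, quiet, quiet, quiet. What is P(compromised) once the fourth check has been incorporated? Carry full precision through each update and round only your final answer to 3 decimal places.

After 'quiet': P(compromised) = 0.3·0.2500 / (0.3·0.2500 + 0.55·0.7500) ≈ 0.1538
After 'alert': P(compromised) = 0.7·0.1538 / (0.7·0.1538 + 0.45·0.8462) ≈ 0.2205
After 'quiet': P(compromised) = 0.3·0.2205 / (0.3·0.2205 + 0.55·0.7795) ≈ 0.1337
After 'quiet': P(compromised) = 0.3·0.1337 / (0.3·0.1337 + 0.55·0.8663) ≈ 0.0776

0.078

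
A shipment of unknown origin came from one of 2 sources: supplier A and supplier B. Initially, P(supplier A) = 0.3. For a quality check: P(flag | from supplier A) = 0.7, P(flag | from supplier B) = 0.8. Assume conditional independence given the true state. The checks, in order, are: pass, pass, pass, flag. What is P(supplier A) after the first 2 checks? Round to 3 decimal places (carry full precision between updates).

0.491

Apply Bayes' rule sequentially, carrying P(supplier A) forward.
After 'pass': P(supplier A) = 0.3·0.3000 / (0.3·0.3000 + 0.2·0.7000) ≈ 0.3913
After 'pass': P(supplier A) = 0.3·0.3913 / (0.3·0.3913 + 0.2·0.6087) ≈ 0.4909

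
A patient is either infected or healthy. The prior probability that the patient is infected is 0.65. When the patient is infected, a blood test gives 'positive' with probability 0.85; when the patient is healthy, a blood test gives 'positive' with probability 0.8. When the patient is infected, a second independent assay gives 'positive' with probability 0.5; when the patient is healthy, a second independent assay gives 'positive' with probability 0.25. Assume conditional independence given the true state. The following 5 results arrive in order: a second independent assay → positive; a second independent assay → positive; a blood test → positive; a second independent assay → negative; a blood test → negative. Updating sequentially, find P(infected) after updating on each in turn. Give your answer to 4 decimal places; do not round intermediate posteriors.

After a second independent assay='positive': P(infected) = 0.5·0.6500 / (0.5·0.6500 + 0.25·0.3500) ≈ 0.7879
After a second independent assay='positive': P(infected) = 0.5·0.7879 / (0.5·0.7879 + 0.25·0.2121) ≈ 0.8814
After a blood test='positive': P(infected) = 0.85·0.8814 / (0.85·0.8814 + 0.8·0.1186) ≈ 0.8876
After a second independent assay='negative': P(infected) = 0.5·0.8876 / (0.5·0.8876 + 0.75·0.1124) ≈ 0.8403
After a blood test='negative': P(infected) = 0.15·0.8403 / (0.15·0.8403 + 0.2·0.1597) ≈ 0.7978

0.7978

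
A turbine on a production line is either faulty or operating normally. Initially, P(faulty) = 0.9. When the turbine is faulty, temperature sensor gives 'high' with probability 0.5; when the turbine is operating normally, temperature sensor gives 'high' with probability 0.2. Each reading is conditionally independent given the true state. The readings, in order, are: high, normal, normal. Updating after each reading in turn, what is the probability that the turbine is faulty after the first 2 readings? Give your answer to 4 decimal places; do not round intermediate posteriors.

After 'high': P(faulty) = 0.5·0.9000 / (0.5·0.9000 + 0.2·0.1000) ≈ 0.9574
After 'normal': P(faulty) = 0.5·0.9574 / (0.5·0.9574 + 0.8·0.0426) ≈ 0.9336

0.9336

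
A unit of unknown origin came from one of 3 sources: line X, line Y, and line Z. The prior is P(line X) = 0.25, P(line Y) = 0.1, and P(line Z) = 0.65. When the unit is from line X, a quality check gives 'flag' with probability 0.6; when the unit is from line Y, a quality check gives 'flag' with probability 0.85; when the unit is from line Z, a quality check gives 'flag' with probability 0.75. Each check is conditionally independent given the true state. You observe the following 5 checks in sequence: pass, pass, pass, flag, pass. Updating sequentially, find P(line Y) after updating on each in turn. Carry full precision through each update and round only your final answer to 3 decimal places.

After 'pass': normaliser = 0.4·0.2500 + 0.15·0.1000 + 0.25·0.6500; P(line X) ≈ 0.3604, P(line Y) ≈ 0.0541, P(line Z) ≈ 0.5856
After 'pass': normaliser = 0.4·0.3604 + 0.15·0.0541 + 0.25·0.5856; P(line X) ≈ 0.4827, P(line Y) ≈ 0.0271, P(line Z) ≈ 0.4902
After 'pass': normaliser = 0.4·0.4827 + 0.15·0.0271 + 0.25·0.4902; P(line X) ≈ 0.6039, P(line Y) ≈ 0.0127, P(line Z) ≈ 0.3833
After 'flag': normaliser = 0.6·0.6039 + 0.85·0.0127 + 0.75·0.3833; P(line X) ≈ 0.5484, P(line Y) ≈ 0.0164, P(line Z) ≈ 0.4352
After 'pass': normaliser = 0.4·0.5484 + 0.15·0.0164 + 0.25·0.4352; P(line X) ≈ 0.6635, P(line Y) ≈ 0.0074, P(line Z) ≈ 0.3290

0.007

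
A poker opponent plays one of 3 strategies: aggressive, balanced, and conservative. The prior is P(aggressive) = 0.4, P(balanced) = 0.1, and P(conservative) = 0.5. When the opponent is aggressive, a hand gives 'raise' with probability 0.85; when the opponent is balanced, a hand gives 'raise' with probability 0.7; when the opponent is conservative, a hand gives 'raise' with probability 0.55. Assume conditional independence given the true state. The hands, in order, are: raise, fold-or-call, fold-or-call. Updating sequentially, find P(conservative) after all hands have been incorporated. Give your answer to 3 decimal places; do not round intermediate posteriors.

0.800

Apply Bayes' rule sequentially, carrying P(conservative) forward.
After 'raise': normaliser = 0.85·0.4000 + 0.7·0.1000 + 0.55·0.5000; P(aggressive) ≈ 0.4964, P(balanced) ≈ 0.1022, P(conservative) ≈ 0.4015
After 'fold-or-call': normaliser = 0.15·0.4964 + 0.3·0.1022 + 0.45·0.4015; P(aggressive) ≈ 0.2605, P(balanced) ≈ 0.1073, P(conservative) ≈ 0.6322
After 'fold-or-call': normaliser = 0.15·0.2605 + 0.3·0.1073 + 0.45·0.6322; P(aggressive) ≈ 0.1099, P(balanced) ≈ 0.0905, P(conservative) ≈ 0.7997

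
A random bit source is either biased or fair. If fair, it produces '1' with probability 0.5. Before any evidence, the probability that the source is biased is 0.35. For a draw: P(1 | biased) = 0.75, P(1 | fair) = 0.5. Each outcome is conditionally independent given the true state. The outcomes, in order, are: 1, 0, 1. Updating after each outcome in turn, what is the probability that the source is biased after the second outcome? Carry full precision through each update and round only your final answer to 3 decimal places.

0.288

After '1': P(biased) = 0.75·0.3500 / (0.75·0.3500 + 0.5·0.6500) ≈ 0.4468
After '0': P(biased) = 0.25·0.4468 / (0.25·0.4468 + 0.5·0.5532) ≈ 0.2877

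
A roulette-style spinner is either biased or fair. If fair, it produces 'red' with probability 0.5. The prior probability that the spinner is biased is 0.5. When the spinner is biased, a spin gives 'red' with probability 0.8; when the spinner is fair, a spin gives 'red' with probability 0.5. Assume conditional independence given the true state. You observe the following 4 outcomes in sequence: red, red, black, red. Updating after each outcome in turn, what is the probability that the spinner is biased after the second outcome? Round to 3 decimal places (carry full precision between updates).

0.719

After 'red': P(biased) = 0.8·0.5000 / (0.8·0.5000 + 0.5·0.5000) ≈ 0.6154
After 'red': P(biased) = 0.8·0.6154 / (0.8·0.6154 + 0.5·0.3846) ≈ 0.7191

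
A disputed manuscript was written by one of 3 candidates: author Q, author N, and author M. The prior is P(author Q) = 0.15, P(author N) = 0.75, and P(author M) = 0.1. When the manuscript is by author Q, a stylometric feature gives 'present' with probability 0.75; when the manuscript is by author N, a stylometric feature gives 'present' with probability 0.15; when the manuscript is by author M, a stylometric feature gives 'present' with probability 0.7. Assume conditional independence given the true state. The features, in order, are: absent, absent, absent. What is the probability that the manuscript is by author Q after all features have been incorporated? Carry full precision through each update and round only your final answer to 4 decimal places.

0.0050

After 'absent': normaliser = 0.25·0.1500 + 0.85·0.7500 + 0.3·0.1000; P(author Q) ≈ 0.0532, P(author N) ≈ 0.9043, P(author M) ≈ 0.0426
After 'absent': normaliser = 0.25·0.0532 + 0.85·0.9043 + 0.3·0.0426; P(author Q) ≈ 0.0167, P(author N) ≈ 0.9672, P(author M) ≈ 0.0161
After 'absent': normaliser = 0.25·0.0167 + 0.85·0.9672 + 0.3·0.0161; P(author Q) ≈ 0.0050, P(author N) ≈ 0.9892, P(author M) ≈ 0.0058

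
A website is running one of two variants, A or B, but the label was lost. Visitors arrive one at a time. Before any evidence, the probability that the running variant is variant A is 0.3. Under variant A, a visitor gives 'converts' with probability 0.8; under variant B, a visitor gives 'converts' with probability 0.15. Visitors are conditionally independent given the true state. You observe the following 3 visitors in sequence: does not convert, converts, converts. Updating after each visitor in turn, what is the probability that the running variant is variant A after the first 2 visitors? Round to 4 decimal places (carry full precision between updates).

After 'does not convert': P(A) = 0.2·0.3000 / (0.2·0.3000 + 0.85·0.7000) ≈ 0.0916
After 'converts': P(A) = 0.8·0.0916 / (0.8·0.0916 + 0.15·0.9084) ≈ 0.3497

0.3497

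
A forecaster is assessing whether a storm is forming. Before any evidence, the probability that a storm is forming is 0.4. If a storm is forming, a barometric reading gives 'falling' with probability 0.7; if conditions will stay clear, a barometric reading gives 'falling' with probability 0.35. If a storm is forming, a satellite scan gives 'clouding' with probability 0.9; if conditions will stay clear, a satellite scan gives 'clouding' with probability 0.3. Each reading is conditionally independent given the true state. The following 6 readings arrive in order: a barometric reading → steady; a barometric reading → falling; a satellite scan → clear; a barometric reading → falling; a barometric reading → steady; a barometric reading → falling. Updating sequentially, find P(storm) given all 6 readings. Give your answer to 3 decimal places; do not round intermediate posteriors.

0.140

Each posterior becomes the prior for the next update.
After a barometric reading='steady': P(storm) = 0.3·0.4000 / (0.3·0.4000 + 0.65·0.6000) ≈ 0.2353
After a barometric reading='falling': P(storm) = 0.7·0.2353 / (0.7·0.2353 + 0.35·0.7647) ≈ 0.3810
After a satellite scan='clear': P(storm) = 0.1·0.3810 / (0.1·0.3810 + 0.7·0.6190) ≈ 0.0808
After a barometric reading='falling': P(storm) = 0.7·0.0808 / (0.7·0.0808 + 0.35·0.9192) ≈ 0.1495
After a barometric reading='steady': P(storm) = 0.3·0.1495 / (0.3·0.1495 + 0.65·0.8505) ≈ 0.0751
After a barometric reading='falling': P(storm) = 0.7·0.0751 / (0.7·0.0751 + 0.35·0.9249) ≈ 0.1396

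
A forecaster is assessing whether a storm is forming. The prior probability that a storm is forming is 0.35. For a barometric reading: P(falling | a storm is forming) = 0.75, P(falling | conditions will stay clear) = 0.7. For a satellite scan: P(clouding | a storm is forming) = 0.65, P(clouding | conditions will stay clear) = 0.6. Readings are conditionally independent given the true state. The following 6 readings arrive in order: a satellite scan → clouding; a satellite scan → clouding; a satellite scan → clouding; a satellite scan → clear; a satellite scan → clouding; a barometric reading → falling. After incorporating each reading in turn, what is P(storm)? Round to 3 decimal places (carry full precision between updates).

After a satellite scan='clouding': P(storm) = 0.65·0.3500 / (0.65·0.3500 + 0.6·0.6500) ≈ 0.3684
After a satellite scan='clouding': P(storm) = 0.65·0.3684 / (0.65·0.3684 + 0.6·0.6316) ≈ 0.3872
After a satellite scan='clouding': P(storm) = 0.65·0.3872 / (0.65·0.3872 + 0.6·0.6128) ≈ 0.4064
After a satellite scan='clear': P(storm) = 0.35·0.4064 / (0.35·0.4064 + 0.4·0.5936) ≈ 0.3746
After a satellite scan='clouding': P(storm) = 0.65·0.3746 / (0.65·0.3746 + 0.6·0.6254) ≈ 0.3936
After a barometric reading='falling': P(storm) = 0.75·0.3936 / (0.75·0.3936 + 0.7·0.6064) ≈ 0.4101

0.410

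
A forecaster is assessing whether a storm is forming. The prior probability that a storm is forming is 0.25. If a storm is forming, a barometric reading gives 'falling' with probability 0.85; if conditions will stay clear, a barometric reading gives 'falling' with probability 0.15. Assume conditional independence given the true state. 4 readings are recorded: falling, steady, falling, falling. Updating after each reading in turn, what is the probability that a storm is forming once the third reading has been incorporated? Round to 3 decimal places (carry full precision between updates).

Apply Bayes' rule sequentially, carrying P(storm) forward.
After 'falling': P(storm) = 0.85·0.2500 / (0.85·0.2500 + 0.15·0.7500) ≈ 0.6538
After 'steady': P(storm) = 0.15·0.6538 / (0.15·0.6538 + 0.85·0.3462) ≈ 0.2500
After 'falling': P(storm) = 0.85·0.2500 / (0.85·0.2500 + 0.15·0.7500) ≈ 0.6538

0.654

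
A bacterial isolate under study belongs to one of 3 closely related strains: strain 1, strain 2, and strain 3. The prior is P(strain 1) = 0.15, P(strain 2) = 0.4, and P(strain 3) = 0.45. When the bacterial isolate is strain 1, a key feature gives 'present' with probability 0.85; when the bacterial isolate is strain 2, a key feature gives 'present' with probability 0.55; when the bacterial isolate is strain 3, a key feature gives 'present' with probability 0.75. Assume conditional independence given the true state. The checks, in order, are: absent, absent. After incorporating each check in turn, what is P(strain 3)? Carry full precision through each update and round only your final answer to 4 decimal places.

After 'absent': normaliser = 0.15·0.1500 + 0.45·0.4000 + 0.25·0.4500; P(strain 1) ≈ 0.0714, P(strain 2) ≈ 0.5714, P(strain 3) ≈ 0.3571
After 'absent': normaliser = 0.15·0.0714 + 0.45·0.5714 + 0.25·0.3571; P(strain 1) ≈ 0.0300, P(strain 2) ≈ 0.7200, P(strain 3) ≈ 0.2500

0.2500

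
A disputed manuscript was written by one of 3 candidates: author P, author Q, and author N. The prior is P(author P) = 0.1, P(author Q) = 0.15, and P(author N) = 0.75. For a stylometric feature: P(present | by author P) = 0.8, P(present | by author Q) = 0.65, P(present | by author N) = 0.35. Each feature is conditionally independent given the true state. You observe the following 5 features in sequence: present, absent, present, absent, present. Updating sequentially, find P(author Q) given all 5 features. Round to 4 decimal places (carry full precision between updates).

Apply Bayes' rule sequentially, carrying P(author Q) forward.
After 'present': normaliser = 0.8·0.1000 + 0.65·0.1500 + 0.35·0.7500; P(author P) ≈ 0.1818, P(author Q) ≈ 0.2216, P(author N) ≈ 0.5966
After 'absent': normaliser = 0.2·0.1818 + 0.35·0.2216 + 0.65·0.5966; P(author P) ≈ 0.0725, P(author Q) ≈ 0.1546, P(author N) ≈ 0.7729
After 'present': normaliser = 0.8·0.0725 + 0.65·0.1546 + 0.35·0.7729; P(author P) ≈ 0.1352, P(author Q) ≈ 0.2342, P(author N) ≈ 0.6306
After 'absent': normaliser = 0.2·0.1352 + 0.35·0.2342 + 0.65·0.6306; P(author P) ≈ 0.0521, P(author Q) ≈ 0.1580, P(author N) ≈ 0.7899
After 'present': normaliser = 0.8·0.0521 + 0.65·0.1580 + 0.35·0.7899; P(author P) ≈ 0.0990, P(author Q) ≈ 0.2440, P(author N) ≈ 0.6570

0.2440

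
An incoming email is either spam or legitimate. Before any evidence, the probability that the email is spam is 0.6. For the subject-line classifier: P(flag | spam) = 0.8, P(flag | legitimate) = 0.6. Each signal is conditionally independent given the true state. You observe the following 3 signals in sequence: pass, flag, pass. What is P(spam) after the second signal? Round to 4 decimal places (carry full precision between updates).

0.5000

After 'pass': P(spam) = 0.2·0.6000 / (0.2·0.6000 + 0.4·0.4000) ≈ 0.4286
After 'flag': P(spam) = 0.8·0.4286 / (0.8·0.4286 + 0.6·0.5714) ≈ 0.5000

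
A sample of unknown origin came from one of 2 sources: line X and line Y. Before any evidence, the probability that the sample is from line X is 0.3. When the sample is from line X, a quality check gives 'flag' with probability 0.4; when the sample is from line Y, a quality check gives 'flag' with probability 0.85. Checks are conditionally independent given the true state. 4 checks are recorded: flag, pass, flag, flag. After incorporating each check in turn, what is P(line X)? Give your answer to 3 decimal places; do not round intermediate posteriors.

After 'flag': P(line X) = 0.4·0.3000 / (0.4·0.3000 + 0.85·0.7000) ≈ 0.1678
After 'pass': P(line X) = 0.6·0.1678 / (0.6·0.1678 + 0.15·0.8322) ≈ 0.4465
After 'flag': P(line X) = 0.4·0.4465 / (0.4·0.4465 + 0.85·0.5535) ≈ 0.2752
After 'flag': P(line X) = 0.4·0.2752 / (0.4·0.2752 + 0.85·0.7248) ≈ 0.1516

0.152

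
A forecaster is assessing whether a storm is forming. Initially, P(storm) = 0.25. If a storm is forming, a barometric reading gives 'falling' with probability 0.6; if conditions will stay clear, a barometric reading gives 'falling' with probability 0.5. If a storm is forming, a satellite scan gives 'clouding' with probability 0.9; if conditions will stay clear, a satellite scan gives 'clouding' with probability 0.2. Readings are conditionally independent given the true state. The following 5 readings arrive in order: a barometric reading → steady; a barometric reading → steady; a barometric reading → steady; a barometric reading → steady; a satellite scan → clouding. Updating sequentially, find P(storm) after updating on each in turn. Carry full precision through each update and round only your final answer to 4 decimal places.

After a barometric reading='steady': P(storm) = 0.4·0.2500 / (0.4·0.2500 + 0.5·0.7500) ≈ 0.2105
After a barometric reading='steady': P(storm) = 0.4·0.2105 / (0.4·0.2105 + 0.5·0.7895) ≈ 0.1758
After a barometric reading='steady': P(storm) = 0.4·0.1758 / (0.4·0.1758 + 0.5·0.8242) ≈ 0.1458
After a barometric reading='steady': P(storm) = 0.4·0.1458 / (0.4·0.1458 + 0.5·0.8542) ≈ 0.1201
After a satellite scan='clouding': P(storm) = 0.9·0.1201 / (0.9·0.1201 + 0.2·0.8799) ≈ 0.3806

0.3806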